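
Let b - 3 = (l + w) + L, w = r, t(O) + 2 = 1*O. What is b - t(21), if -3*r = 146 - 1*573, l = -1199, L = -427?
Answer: -4499/3 ≈ -1499.7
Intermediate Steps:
t(O) = -2 + O (t(O) = -2 + 1*O = -2 + O)
r = 427/3 (r = -(146 - 1*573)/3 = -(146 - 573)/3 = -1/3*(-427) = 427/3 ≈ 142.33)
w = 427/3 ≈ 142.33
b = -4442/3 (b = 3 + ((-1199 + 427/3) - 427) = 3 + (-3170/3 - 427) = 3 - 4451/3 = -4442/3 ≈ -1480.7)
b - t(21) = -4442/3 - (-2 + 21) = -4442/3 - 1*19 = -4442/3 - 19 = -4499/3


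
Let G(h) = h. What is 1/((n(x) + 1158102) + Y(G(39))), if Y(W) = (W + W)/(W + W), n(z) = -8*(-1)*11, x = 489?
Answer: 1/1158191 ≈ 8.6342e-7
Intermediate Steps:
n(z) = 88 (n(z) = 8*11 = 88)
Y(W) = 1 (Y(W) = (2*W)/((2*W)) = (2*W)*(1/(2*W)) = 1)
1/((n(x) + 1158102) + Y(G(39))) = 1/((88 + 1158102) + 1) = 1/(1158190 + 1) = 1/1158191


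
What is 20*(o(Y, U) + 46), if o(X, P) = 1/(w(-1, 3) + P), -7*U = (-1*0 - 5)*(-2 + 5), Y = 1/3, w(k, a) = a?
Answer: 8315/9 ≈ 923.89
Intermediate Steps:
Y = ⅓ ≈ 0.33333
U = 15/7 (U = -(-1*0 - 5)*(-2 + 5)/7 = -(0 - 5)*3/7 = -(-5)*3/7 = -⅐*(-15) = 15/7 ≈ 2.1429)
o(X, P) = 1/(3 + P)
20*(o(Y, U) + 46) = 20*(1/(3 + 15/7) + 46) = 20*(1/(36/7) + 46) = 20*(7/36 + 46) = 20*(1663/36) = 8315/9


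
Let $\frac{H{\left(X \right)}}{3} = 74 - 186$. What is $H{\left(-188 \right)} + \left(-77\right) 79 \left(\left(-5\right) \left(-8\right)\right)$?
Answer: $-243656$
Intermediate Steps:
$H{\left(X \right)} = -336$ ($H{\left(X \right)} = 3 \left(74 - 186\right) = 3 \left(-112\right) = -336$)
$H{\left(-188 \right)} + \left(-77\right) 79 \left(\left(-5\right) \left(-8\right)\right) = -336 + \left(-77\right) 79 \left(\left(-5\right) \left(-8\right)\right) = -336 - 243320 = -243656$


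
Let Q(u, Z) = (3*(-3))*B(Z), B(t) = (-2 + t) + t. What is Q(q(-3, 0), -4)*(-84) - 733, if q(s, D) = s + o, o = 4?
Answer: -8293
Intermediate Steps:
B(t) = -2 + 2*t
q(s, D) = 4 + s (q(s, D) = s + 4 = 4 + s)
Q(u, Z) = 18 - 18*Z (Q(u, Z) = (3*(-3))*(-2 + 2*Z) = -9*(-2 + 2*Z) = 18 - 18*Z)
Q(q(-3, 0), -4)*(-84) - 733 = (18 - 18*(-4))*(-84) - 733 = (18 + 72)*(-84) - 733 = 90*(-84) - 733 = -7560 - 733 = -8293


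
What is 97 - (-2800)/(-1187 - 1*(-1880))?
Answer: 10003/99 ≈ 101.04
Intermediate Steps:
97 - (-2800)/(-1187 - 1*(-1880)) = 97 - (-2800)/(-1187 + 1880) = 97 - (-2800)/693 = 97 - 1*(-400/99) = 97 + 400/99 = 10003/99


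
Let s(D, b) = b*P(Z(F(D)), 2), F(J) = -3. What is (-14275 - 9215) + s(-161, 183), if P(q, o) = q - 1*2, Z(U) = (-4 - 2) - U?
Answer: -24405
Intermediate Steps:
Z(U) = -6 - U
P(q, o) = -2 + q (P(q, o) = q - 2 = -2 + q)
s(D, b) = -5*b (s(D, b) = b*(-2 + (-6 - 1*(-3))) = b*(-2 + (-6 + 3)) = b*(-2 - 3) = b*(-5) = -5*b)
(-14275 - 9215) + s(-161, 183) = (-14275 - 9215) - 5*183 = -23490 - 915 = -24405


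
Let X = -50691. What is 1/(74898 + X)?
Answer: 1/24207 ≈ 4.1310e-5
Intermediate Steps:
1/(74898 + X) = 1/(74898 - 50691) = 1/24207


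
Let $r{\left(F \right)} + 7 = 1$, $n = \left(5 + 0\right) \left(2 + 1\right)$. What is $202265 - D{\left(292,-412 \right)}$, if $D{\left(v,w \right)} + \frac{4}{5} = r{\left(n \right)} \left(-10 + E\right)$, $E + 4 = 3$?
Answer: $\frac{1010999}{5} \approx 2.022 \cdot 10^{5}$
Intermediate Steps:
$E = -1$ ($E = -4 + 3 = -1$)
$n = 15$ ($n = 5 \cdot 3 = 15$)
$r{\left(F \right)} = -6$ ($r{\left(F \right)} = -7 + 1 = -6$)
$D{\left(v,w \right)} = \frac{326}{5}$ ($D{\left(v,w \right)} = - \frac{4}{5} - 6 \left(-10 - 1\right) = - \frac{4}{5} - -66 = - \frac{4}{5} + 66 = \frac{326}{5}$)
$202265 - D{\left(292,-412 \right)} = 202265 - \frac{326}{5} = \frac{1010999}{5}$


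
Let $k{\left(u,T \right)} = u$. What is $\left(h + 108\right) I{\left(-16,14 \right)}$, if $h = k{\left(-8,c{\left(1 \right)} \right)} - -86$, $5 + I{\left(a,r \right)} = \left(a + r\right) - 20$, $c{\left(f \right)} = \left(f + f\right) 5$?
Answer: $-5022$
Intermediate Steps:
$c{\left(f \right)} = 10 f$ ($c{\left(f \right)} = 2 f 5 = 10 f$)
$I{\left(a,r \right)} = -25 + a + r$ ($I{\left(a,r \right)} = -5 - \left(20 - a - r\right) = -5 + \left(-20 + a + r\right) = -25 + a + r$)
$h = 78$ ($h = -8 - -86 = -8 + 86 = 78$)
$\left(h + 108\right) I{\left(-16,14 \right)} = \left(78 + 108\right) \left(-25 - 16 + 14\right) = 186 \left(-27\right) = -5022$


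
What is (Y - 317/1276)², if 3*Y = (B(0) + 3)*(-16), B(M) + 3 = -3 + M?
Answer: 403969801/1628176 ≈ 248.11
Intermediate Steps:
B(M) = -6 + M (B(M) = -3 + (-3 + M) = -6 + M)
Y = 16 (Y = (((-6 + 0) + 3)*(-16))/3 = ((-6 + 3)*(-16))/3 = (-3*(-16))/3 = (⅓)*48 = 16)
(Y - 317/1276)² = (16 - 317/1276)² = (20099/1276)² = 403969801/1628176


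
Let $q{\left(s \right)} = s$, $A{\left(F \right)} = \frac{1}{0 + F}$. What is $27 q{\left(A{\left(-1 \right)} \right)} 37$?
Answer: $-999$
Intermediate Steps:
$A{\left(F \right)} = \frac{1}{F}$
$27 q{\left(A{\left(-1 \right)} \right)} 37 = \frac{27}{-1} \cdot 37 = 27 \left(-1\right) 37 = \left(-27\right) 37 = -999$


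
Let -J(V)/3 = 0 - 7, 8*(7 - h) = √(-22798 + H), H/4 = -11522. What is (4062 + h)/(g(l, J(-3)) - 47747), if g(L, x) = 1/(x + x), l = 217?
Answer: -170898/2005373 + 63*I*√7654/8021492 ≈ -0.08522 + 0.00068711*I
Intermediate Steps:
H = -46088 (H = 4*(-11522) = -46088)
h = 7 - 3*I*√7654/8 (h = 7 - √(-22798 - 46088)/8 = 7 - 3*I*√7654/8 ≈ 7.0 - 32.808*I)
J(V) = 21 (J(V) = -3*(0 - 7) = -3*(-7) = 21)
g(L, x) = 1/(2*x)
(4062 + h)/(g(l, J(-3)) - 47747) = (4062 + (7 - 3*I*√7654/8))/((½)/21 - 47747) = (4069 - 3*I*√7654/8)/((½)*(1/21) - 47747) = (4069 - 3*I*√7654/8)/(1/42 - 47747) = (4069 - 3*I*√7654/8)/(-2005373/42) = (4069 - 3*I*√7654/8)*(-42/2005373) = -170898/2005373 + 63*I*√7654/8021492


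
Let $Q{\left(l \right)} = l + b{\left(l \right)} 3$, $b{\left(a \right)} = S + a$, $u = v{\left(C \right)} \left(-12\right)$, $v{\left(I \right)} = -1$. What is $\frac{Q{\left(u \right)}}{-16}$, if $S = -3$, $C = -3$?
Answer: $- \frac{39}{16} \approx -2.4375$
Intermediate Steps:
$u = 12$ ($u = \left(-1\right) \left(-12\right) = 12$)
$b{\left(a \right)} = -3 + a$
$Q{\left(l \right)} = -9 + 4 l$ ($Q{\left(l \right)} = l + \left(-3 + l\right) 3 = l + \left(-9 + 3 l\right) = -9 + 4 l$)
$\frac{Q{\left(u \right)}}{-16} = \frac{-9 + 4 \cdot 12}{-16} = - \frac{-9 + 48}{16} = \left(- \frac{1}{16}\right) 39 = - \frac{39}{16}$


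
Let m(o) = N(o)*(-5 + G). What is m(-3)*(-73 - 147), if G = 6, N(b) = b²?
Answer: -1980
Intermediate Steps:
m(o) = o² (m(o) = o²*(-5 + 6) = o²*1 = o²)
m(-3)*(-73 - 147) = (-3)²*(-73 - 147) = 9*(-220) = -1980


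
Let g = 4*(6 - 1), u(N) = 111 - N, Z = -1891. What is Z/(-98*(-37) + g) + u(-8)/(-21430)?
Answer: -10239501/19533445 ≈ -0.52420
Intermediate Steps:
g = 20 (g = 4*5 = 20)
Z/(-98*(-37) + g) + u(-8)/(-21430) = -1891/(-98*(-37) + 20) + (111 - 1*(-8))/(-21430) = -1891/(3626 + 20) + (111 + 8)*(-1/21430) = -1891/3646 + 119*(-1/21430) = -1891*1/3646 - 119/21430 = -1891/3646 - 119/21430 = -10239501/19533445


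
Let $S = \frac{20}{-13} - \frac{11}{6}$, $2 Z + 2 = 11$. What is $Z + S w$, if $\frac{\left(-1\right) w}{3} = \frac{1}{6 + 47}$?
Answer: $\frac{3232}{689} \approx 4.6909$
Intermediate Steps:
$Z = \frac{9}{2}$ ($Z = -1 + \frac{1}{2} \cdot 11 = -1 + \frac{11}{2} = \frac{9}{2} \approx 4.5$)
$w = - \frac{3}{53}$ ($w = - \frac{3}{6 + 47} = - \frac{3}{53} \approx -0.056604$)
$S = - \frac{263}{78}$ ($S = 20 \left(- \frac{1}{13}\right) - \frac{11}{6} = - \frac{20}{13} - \frac{11}{6} = - \frac{263}{78} \approx -3.3718$)
$Z + S w = \frac{9}{2} - - \frac{263}{1378} = \frac{9}{2} + \frac{263}{1378} = \frac{3232}{689}$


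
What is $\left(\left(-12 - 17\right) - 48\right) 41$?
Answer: $-3157$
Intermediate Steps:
$\left(\left(-12 - 17\right) - 48\right) 41 = \left(-29 - 48\right) 41 = \left(-77\right) 41 = -3157$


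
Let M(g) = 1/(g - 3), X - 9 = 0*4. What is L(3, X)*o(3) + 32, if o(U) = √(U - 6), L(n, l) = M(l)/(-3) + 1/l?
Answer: 32 + I*√3/18 ≈ 32.0 + 0.096225*I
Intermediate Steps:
X = 9 (X = 9 + 0*4 = 9 + 0 = 9)
M(g) = 1/(-3 + g)
L(n, l) = 1/l - 1/(3*(-3 + l)) (L(n, l) = 1/((-3 + l)*(-3)) + 1/l = -⅓/(-3 + l) + 1/l = -1/(3*(-3 + l)) + 1/l = 1/l - 1/(3*(-3 + l)))
o(U) = √(-6 + U)
L(3, X)*o(3) + 32 = ((⅓)*(-9 + 2*9)/(9*(-3 + 9)))*√(-6 + 3) + 32 = ((⅓)*(⅑)*(-9 + 18)/6)*√(-3) + 32 = ((⅓)*(⅑)*(⅙)*9)*(I*√3) + 32 = (I*√3)/18 + 32 = I*√3/18 + 32 = 32 + I*√3/18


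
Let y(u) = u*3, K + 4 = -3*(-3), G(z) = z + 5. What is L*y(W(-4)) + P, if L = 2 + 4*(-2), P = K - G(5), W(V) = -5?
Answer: 85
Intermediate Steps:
G(z) = 5 + z
K = 5 (K = -4 - 3*(-3) = -4 + 9 = 5)
y(u) = 3*u
P = -5 (P = 5 - (5 + 5) = 5 - 1*10 = 5 - 10 = -5)
L = -6 (L = 2 - 8 = -6)
L*y(W(-4)) + P = -18*(-5) - 5 = -6*(-15) - 5 = 90 - 5 = 85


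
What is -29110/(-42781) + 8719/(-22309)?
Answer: 276407451/954401329 ≈ 0.28961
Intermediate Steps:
-29110/(-42781) + 8719/(-22309) = -29110*(-1/42781) + 8719*(-1/22309) = 29110/42781 - 8719/22309 = 276407451/954401329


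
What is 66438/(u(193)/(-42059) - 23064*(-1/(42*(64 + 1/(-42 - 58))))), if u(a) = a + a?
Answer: 62582894755353/8075094751 ≈ 7750.1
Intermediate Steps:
u(a) = 2*a
66438/(u(193)/(-42059) - 23064*(-1/(42*(64 + 1/(-42 - 58))))) = 66438/((2*193)/(-42059) - 23064*(-1/(42*(64 + 1/(-42 - 58))))) = 66438/(386*(-1/42059) - 23064*(-1/(42*(64 + 1/(-100))))) = 66438/(-386/42059 - 23064*(-1/(42*(64 - 1/100)))) = 66438/(-386/42059 - 23064/((6399/100)*(-42))) = 66438/(-386/42059 - 23064/(-134379/50)) = 66438/(-386/42059 - 23064*(-50/134379)) = 66438/(-386/42059 + 384400/44793) = 66438/(16150189502/1883948787) = 66438*(1883948787/16150189502) = 62582894755353/8075094751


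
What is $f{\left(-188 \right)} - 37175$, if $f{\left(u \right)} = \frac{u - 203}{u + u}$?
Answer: $- \frac{13977409}{376} \approx -37174.0$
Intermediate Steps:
$f{\left(u \right)} = \frac{-203 + u}{2 u}$
$f{\left(-188 \right)} - 37175 = \frac{-203 - 188}{2 \left(-188\right)} - 37175 = \frac{1}{2} \left(- \frac{1}{188}\right) \left(-391\right) - 37175 = \frac{391}{376} - 37175 = - \frac{13977409}{376}$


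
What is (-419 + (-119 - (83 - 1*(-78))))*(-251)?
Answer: 175449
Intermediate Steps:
(-419 + (-119 - (83 - 1*(-78))))*(-251) = (-419 + (-119 - (83 + 78)))*(-251) = (-419 + (-119 - 1*161))*(-251) = (-419 + (-119 - 161))*(-251) = (-419 - 280)*(-251) = -699*(-251) = 175449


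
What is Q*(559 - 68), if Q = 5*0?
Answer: 0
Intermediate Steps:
Q = 0
Q*(559 - 68) = 0*(559 - 68) = 0*491 = 0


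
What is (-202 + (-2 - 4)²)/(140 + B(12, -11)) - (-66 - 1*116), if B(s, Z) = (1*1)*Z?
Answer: 23312/129 ≈ 180.71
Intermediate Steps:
B(s, Z) = Z (B(s, Z) = 1*Z = Z)
(-202 + (-2 - 4)²)/(140 + B(12, -11)) - (-66 - 1*116) = (-202 + (-2 - 4)²)/(140 - 11) - (-66 - 1*116) = (-202 + (-6)²)/129 - (-66 - 116) = (-202 + 36)*(1/129) - 1*(-182) = -166*1/129 + 182 = -166/129 + 182 = 23312/129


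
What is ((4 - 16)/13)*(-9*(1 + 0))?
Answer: 108/13 ≈ 8.3077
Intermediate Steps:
((4 - 16)/13)*(-9*(1 + 0)) = ((1/13)*(-12))*(-9*1) = -12/13*(-9) = 108/13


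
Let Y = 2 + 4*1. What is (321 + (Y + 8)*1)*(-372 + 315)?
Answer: -19095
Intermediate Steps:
Y = 6 (Y = 2 + 4 = 6)
(321 + (Y + 8)*1)*(-372 + 315) = (321 + (6 + 8)*1)*(-372 + 315) = (321 + 14*1)*(-57) = (321 + 14)*(-57) = 335*(-57) = -19095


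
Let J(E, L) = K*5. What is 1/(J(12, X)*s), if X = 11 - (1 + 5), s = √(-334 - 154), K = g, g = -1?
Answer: I*√122/1220 ≈ 0.0090536*I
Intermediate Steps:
K = -1
s = 2*I*√122 (s = √(-488) = 2*I*√122 ≈ 22.091*I)
X = 5 (X = 11 - 6 = 5)
J(E, L) = -5 (J(E, L) = -1*5 = -5)
1/(J(12, X)*s) = 1/(-10*I*√122) = I*√122/1220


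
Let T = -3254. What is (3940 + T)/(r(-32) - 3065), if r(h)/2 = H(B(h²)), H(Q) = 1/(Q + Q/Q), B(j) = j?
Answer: -703150/3141623 ≈ -0.22382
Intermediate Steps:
H(Q) = 1/(1 + Q) (H(Q) = 1/(Q + 1) = 1/(1 + Q))
r(h) = 2/(1 + h²)
(3940 + T)/(r(-32) - 3065) = (3940 - 3254)/(2/(1 + (-32)²) - 3065) = 686/(2/(1 + 1024) - 3065) = 686/(2/1025 - 3065) = 686/(-3141623/1025) = 686*(-1025/3141623) = -703150/3141623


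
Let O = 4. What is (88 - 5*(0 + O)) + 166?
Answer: 234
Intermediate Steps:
(88 - 5*(0 + O)) + 166 = (88 - 5*(0 + 4)) + 166 = (88 - 5*4) + 166 = (88 - 20) + 166 = 68 + 166 = 234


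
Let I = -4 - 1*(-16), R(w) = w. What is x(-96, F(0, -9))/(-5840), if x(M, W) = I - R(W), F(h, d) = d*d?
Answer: 69/5840 ≈ 0.011815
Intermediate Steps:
F(h, d) = d²
I = 12 (I = -4 + 16 = 12)
x(M, W) = 12 - W
x(-96, F(0, -9))/(-5840) = (12 - 1*(-9)²)/(-5840) = (12 - 1*81)*(-1/5840) = (12 - 81)*(-1/5840) = -69*(-1/5840) = 69/5840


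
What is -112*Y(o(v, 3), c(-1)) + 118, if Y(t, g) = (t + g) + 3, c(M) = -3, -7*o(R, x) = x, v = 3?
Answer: 166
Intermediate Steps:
o(R, x) = -x/7
Y(t, g) = 3 + g + t (Y(t, g) = (g + t) + 3 = 3 + g + t)
-112*Y(o(v, 3), c(-1)) + 118 = -112*(3 - 3 - 1/7*3) + 118 = -112*(3 - 3 - 3/7) + 118 = -112*(-3/7) + 118 = 48 + 118 = 166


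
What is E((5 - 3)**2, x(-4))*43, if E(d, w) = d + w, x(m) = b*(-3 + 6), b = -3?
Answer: -215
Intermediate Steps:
x(m) = -9 (x(m) = -3*(-3 + 6) = -3*3 = -9)
E((5 - 3)**2, x(-4))*43 = ((5 - 3)**2 - 9)*43 = (2**2 - 9)*43 = (4 - 9)*43 = -5*43 = -215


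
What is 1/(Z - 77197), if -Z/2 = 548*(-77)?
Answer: 1/7195 ≈ 0.00013899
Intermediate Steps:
Z = 84392 (Z = -1096*(-77) = -2*(-42196) = 84392)
1/(Z - 77197) = 1/(84392 - 77197) = 1/7195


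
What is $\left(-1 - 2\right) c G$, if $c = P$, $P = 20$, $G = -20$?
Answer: $1200$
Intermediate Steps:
$c = 20$
$\left(-1 - 2\right) c G = \left(-1 - 2\right) 20 \left(-20\right) = \left(-3\right) 20 \left(-20\right) = \left(-60\right) \left(-20\right) = 1200$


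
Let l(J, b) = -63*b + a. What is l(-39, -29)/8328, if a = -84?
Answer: 581/2776 ≈ 0.20929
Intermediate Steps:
l(J, b) = -84 - 63*b (l(J, b) = -63*b - 84 = -84 - 63*b)
l(-39, -29)/8328 = (-84 - 63*(-29))/8328 = (-84 + 1827)*(1/8328) = 1743*(1/8328) = 581/2776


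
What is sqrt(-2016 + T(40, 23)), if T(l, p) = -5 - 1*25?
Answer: I*sqrt(2046) ≈ 45.233*I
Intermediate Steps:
T(l, p) = -30 (T(l, p) = -5 - 25 = -30)
sqrt(-2016 + T(40, 23)) = sqrt(-2016 - 30) = sqrt(-2046) = I*sqrt(2046)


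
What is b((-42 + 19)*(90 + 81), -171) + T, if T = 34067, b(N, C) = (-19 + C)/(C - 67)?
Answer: 4054068/119 ≈ 34068.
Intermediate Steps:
b(N, C) = (-19 + C)/(-67 + C)
b((-42 + 19)*(90 + 81), -171) + T = (-19 - 171)/(-67 - 171) + 34067 = -190/(-238) + 34067 = -1/238*(-190) + 34067 = 95/119 + 34067 = 4054068/119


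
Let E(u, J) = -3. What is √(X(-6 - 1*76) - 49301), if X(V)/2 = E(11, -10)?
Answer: I*√49307 ≈ 222.05*I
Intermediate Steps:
X(V) = -6 (X(V) = 2*(-3) = -6)
√(X(-6 - 1*76) - 49301) = √(-6 - 49301) = √(-49307) = I*√49307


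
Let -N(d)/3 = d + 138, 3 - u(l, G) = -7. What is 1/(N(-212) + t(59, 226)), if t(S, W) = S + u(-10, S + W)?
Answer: 1/291 ≈ 0.0034364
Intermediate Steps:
u(l, G) = 10 (u(l, G) = 3 - 1*(-7) = 3 + 7 = 10)
N(d) = -414 - 3*d (N(d) = -3*(d + 138) = -3*(138 + d) = -414 - 3*d)
t(S, W) = 10 + S (t(S, W) = S + 10 = 10 + S)
1/(N(-212) + t(59, 226)) = 1/((-414 - 3*(-212)) + (10 + 59)) = 1/((-414 + 636) + 69) = 1/(222 + 69) = 1/291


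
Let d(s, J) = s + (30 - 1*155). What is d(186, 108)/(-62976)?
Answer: -61/62976 ≈ -0.00096862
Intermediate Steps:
d(s, J) = -125 + s (d(s, J) = s + (30 - 155) = s - 125 = -125 + s)
d(186, 108)/(-62976) = (-125 + 186)/(-62976) = 61*(-1/62976) = -61/62976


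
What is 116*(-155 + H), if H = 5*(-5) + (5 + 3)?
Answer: -19952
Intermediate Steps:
H = -17 (H = -25 + 8 = -17)
116*(-155 + H) = 116*(-155 - 17) = 116*(-172) = -19952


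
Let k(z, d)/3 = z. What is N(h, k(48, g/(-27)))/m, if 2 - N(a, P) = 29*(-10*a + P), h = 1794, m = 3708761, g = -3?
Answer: 516086/3708761 ≈ 0.13915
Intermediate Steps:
k(z, d) = 3*z
N(a, P) = 2 - 29*P + 290*a (N(a, P) = 2 - 29*(-10*a + P) = 2 - 29*(P - 10*a) = 2 - (-290*a + 29*P) = 2 + (-29*P + 290*a) = 2 - 29*P + 290*a)
N(h, k(48, g/(-27)))/m = (2 - 87*48 + 290*1794)/3708761 = (2 - 29*144 + 520260)*(1/3708761) = (2 - 4176 + 520260)*(1/3708761) = 516086*(1/3708761) = 516086/3708761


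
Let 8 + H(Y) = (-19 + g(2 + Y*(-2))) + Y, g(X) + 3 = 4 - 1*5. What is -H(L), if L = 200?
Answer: -169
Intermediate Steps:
g(X) = -4 (g(X) = -3 + (4 - 1*5) = -3 + (4 - 5) = -3 - 1 = -4)
H(Y) = -31 + Y (H(Y) = -8 + ((-19 - 4) + Y) = -8 + (-23 + Y) = -31 + Y)
-H(L) = -(-31 + 200) = -1*169 = -169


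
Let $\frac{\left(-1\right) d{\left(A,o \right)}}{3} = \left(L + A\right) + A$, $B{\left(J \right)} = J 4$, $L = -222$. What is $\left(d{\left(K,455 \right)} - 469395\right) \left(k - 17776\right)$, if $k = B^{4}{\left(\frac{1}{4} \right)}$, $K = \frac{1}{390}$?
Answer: $\frac{108311557230}{13} \approx 8.3317 \cdot 10^{9}$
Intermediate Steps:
$K = \frac{1}{390} \approx 0.0025641$
$B{\left(J \right)} = 4 J$
$d{\left(A,o \right)} = 666 - 6 A$ ($d{\left(A,o \right)} = - 3 \left(\left(-222 + A\right) + A\right) = - 3 \left(-222 + 2 A\right) = 666 - 6 A$)
$k = 1$ ($k = \left(\frac{4}{4}\right)^{4} = \left(4 \cdot \frac{1}{4}\right)^{4} = 1^{4} = 1$)
$\left(d{\left(K,455 \right)} - 469395\right) \left(k - 17776\right) = \left(\left(666 - \frac{1}{65}\right) - 469395\right) \left(1 - 17776\right) = \left(\left(666 - \frac{1}{65}\right) - 469395\right) \left(-17775\right) = \left(\frac{43289}{65} - 469395\right) \left(-17775\right) = \left(- \frac{30467386}{65}\right) \left(-17775\right) = \frac{108311557230}{13}$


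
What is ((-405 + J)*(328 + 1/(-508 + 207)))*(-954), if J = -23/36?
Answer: 76410650193/602 ≈ 1.2693e+8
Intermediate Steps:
J = -23/36 (J = -23*1/36 = -23/36 ≈ -0.63889)
((-405 + J)*(328 + 1/(-508 + 207)))*(-954) = ((-405 - 23/36)*(328 + 1/(-508 + 207)))*(-954) = -14603*(328 + 1/(-301))/36*(-954) = -14603*(328 - 1/301)/36*(-954) = -14603/36*98727/301*(-954) = -480570127/3612*(-954) = 76410650193/602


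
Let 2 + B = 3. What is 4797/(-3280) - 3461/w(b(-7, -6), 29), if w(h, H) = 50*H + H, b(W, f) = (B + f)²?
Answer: -449923/118320 ≈ -3.8026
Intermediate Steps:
B = 1 (B = -2 + 3 = 1)
b(W, f) = (1 + f)²
w(h, H) = 51*H
4797/(-3280) - 3461/w(b(-7, -6), 29) = 4797/(-3280) - 3461/(51*29) = 4797*(-1/3280) - 3461/1479 = -117/80 - 3461*1/1479 = -117/80 - 3461/1479 = -449923/118320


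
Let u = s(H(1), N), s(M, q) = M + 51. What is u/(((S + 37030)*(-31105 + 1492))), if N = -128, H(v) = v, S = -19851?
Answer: -52/508721727 ≈ -1.0222e-7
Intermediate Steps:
s(M, q) = 51 + M
u = 52 (u = 51 + 1 = 52)
u/(((S + 37030)*(-31105 + 1492))) = 52/(((-19851 + 37030)*(-31105 + 1492))) = 52/((17179*(-29613))) = 52/(-508721727) = 52*(-1/508721727) = -52/508721727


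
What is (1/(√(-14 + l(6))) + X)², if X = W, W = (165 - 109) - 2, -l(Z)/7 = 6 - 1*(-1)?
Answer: (1134 - I*√7)²/441 ≈ 2916.0 - 13.607*I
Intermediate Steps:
l(Z) = -49 (l(Z) = -7*(6 - 1*(-1)) = -7*(6 + 1) = -7*7 = -49)
W = 54 (W = 56 - 2 = 54)
X = 54
(1/(√(-14 + l(6))) + X)² = (1/(√(-14 - 49)) + 54)² = (1/(√(-63)) + 54)² = (1/(3*I*√7) + 54)² = (-I*√7/21 + 54)² = (54 - I*√7/21)²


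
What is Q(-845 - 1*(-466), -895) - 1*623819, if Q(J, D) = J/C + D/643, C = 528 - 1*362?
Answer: -66585584689/106738 ≈ -6.2382e+5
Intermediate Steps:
C = 166 (C = 528 - 362 = 166)
Q(J, D) = J/166 + D/643
Q(-845 - 1*(-466), -895) - 1*623819 = ((-845 - 1*(-466))/166 + (1/643)*(-895)) - 1*623819 = ((-845 + 466)/166 - 895/643) - 623819 = ((1/166)*(-379) - 895/643) - 623819 = (-379/166 - 895/643) - 623819 = -392267/106738 - 623819 = -66585584689/106738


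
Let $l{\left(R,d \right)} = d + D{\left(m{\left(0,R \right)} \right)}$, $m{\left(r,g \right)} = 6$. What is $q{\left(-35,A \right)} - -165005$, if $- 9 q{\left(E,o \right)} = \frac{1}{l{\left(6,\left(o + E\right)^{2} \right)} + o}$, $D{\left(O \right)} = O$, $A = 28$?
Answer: $\frac{123258734}{747} \approx 1.6501 \cdot 10^{5}$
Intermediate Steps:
$l{\left(R,d \right)} = 6 + d$ ($l{\left(R,d \right)} = d + 6 = 6 + d$)
$q{\left(E,o \right)} = - \frac{1}{9 \left(6 + o + \left(E + o\right)^{2}\right)}$ ($q{\left(E,o \right)} = - \frac{1}{9 \left(\left(6 + \left(o + E\right)^{2}\right) + o\right)} = - \frac{1}{9 \left(\left(6 + \left(E + o\right)^{2}\right) + o\right)} = - \frac{1}{9 \left(6 + o + \left(E + o\right)^{2}\right)}$)
$q{\left(-35,A \right)} - -165005 = - \frac{1}{54 + 9 \cdot 28 + 9 \left(-35 + 28\right)^{2}} - -165005 = - \frac{1}{54 + 252 + 9 \left(-7\right)^{2}} + 165005 = - \frac{1}{54 + 252 + 9 \cdot 49} + 165005 = - \frac{1}{54 + 252 + 441} + 165005 = - \frac{1}{747} + 165005 = \frac{123258734}{747}$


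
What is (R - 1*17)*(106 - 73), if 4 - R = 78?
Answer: -3003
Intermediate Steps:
R = -74 (R = 4 - 1*78 = 4 - 78 = -74)
(R - 1*17)*(106 - 73) = (-74 - 1*17)*(106 - 73) = (-74 - 17)*33 = -91*33 = -3003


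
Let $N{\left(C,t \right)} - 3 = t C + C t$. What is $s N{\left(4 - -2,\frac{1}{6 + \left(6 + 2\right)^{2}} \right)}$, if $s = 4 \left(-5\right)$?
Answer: $- \frac{444}{7} \approx -63.429$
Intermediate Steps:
$s = -20$
$N{\left(C,t \right)} = 3 + 2 C t$ ($N{\left(C,t \right)} = 3 + \left(t C + C t\right) = 3 + \left(C t + C t\right) = 3 + 2 C t$)
$s N{\left(4 - -2,\frac{1}{6 + \left(6 + 2\right)^{2}} \right)} = - 20 \left(3 + \frac{2 \left(4 - -2\right)}{6 + \left(6 + 2\right)^{2}}\right) = - 20 \left(3 + \frac{2 \left(4 + 2\right)}{6 + 8^{2}}\right) = - 20 \left(3 + 2 \cdot 6 \frac{1}{6 + 64}\right) = - 20 \left(3 + 2 \cdot 6 \cdot \frac{1}{70}\right) = - 20 \left(3 + \frac{6}{35}\right) = \left(-20\right) \frac{111}{35} = - \frac{444}{7}$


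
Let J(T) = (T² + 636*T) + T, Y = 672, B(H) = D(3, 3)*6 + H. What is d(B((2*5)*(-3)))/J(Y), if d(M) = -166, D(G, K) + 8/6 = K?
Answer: -83/439824 ≈ -0.00018871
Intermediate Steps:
D(G, K) = -4/3 + K
B(H) = 10 + H (B(H) = (-4/3 + 3)*6 + H = (5/3)*6 + H = 10 + H)
J(T) = T² + 637*T
d(B((2*5)*(-3)))/J(Y) = -166*1/(672*(637 + 672)) = -166/(672*1309) = -166/879648 = -166*1/879648 = -83/439824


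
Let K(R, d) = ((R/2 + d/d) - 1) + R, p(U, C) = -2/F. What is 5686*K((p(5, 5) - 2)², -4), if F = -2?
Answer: 8529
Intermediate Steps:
p(U, C) = 1 (p(U, C) = -2/(-2) = -2*(-½) = 1)
K(R, d) = 3*R/2 (K(R, d) = ((R*(½) + 1) - 1) + R = ((R/2 + 1) - 1) + R = ((1 + R/2) - 1) + R = R/2 + R = 3*R/2)
5686*K((p(5, 5) - 2)², -4) = 5686*(3*(1 - 2)²/2) = 5686*((3/2)*(-1)²) = 5686*((3/2)*1) = 5686*(3/2) = 8529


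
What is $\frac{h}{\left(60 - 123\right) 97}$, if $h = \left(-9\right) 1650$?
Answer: $\frac{1650}{679} \approx 2.43$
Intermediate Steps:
$h = -14850$
$\frac{h}{\left(60 - 123\right) 97} = - \frac{14850}{\left(60 - 123\right) 97} = - \frac{14850}{\left(-63\right) 97} = - \frac{14850}{-6111} = \left(-14850\right) \left(- \frac{1}{6111}\right) = \frac{1650}{679}$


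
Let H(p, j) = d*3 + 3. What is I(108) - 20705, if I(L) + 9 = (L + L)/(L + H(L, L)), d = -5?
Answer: -82847/4 ≈ -20712.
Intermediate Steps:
H(p, j) = -12 (H(p, j) = -5*3 + 3 = -15 + 3 = -12)
I(L) = -9 + 2*L/(-12 + L) (I(L) = -9 + (L + L)/(L - 12) = -9 + (2*L)/(-12 + L) = -9 + 2*L/(-12 + L))
I(108) - 20705 = (108 - 7*108)/(-12 + 108) - 20705 = (108 - 756)/96 - 20705 = (1/96)*(-648) - 20705 = -27/4 - 20705 = -82847/4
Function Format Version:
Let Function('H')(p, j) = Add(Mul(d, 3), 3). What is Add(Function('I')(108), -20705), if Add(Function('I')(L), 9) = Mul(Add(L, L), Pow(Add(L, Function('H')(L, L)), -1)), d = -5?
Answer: Rational(-82847, 4) ≈ -20712.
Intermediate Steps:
Function('H')(p, j) = -12 (Function('H')(p, j) = Add(Mul(-5, 3), 3) = Add(-15, 3) = -12)
Function('I')(L) = Add(-9, Mul(2, L, Pow(Add(-12, L), -1))) (Function('I')(L) = Add(-9, Mul(Add(L, L), Pow(Add(L, -12), -1))) = Add(-9, Mul(Mul(2, L), Pow(Add(-12, L), -1))) = Add(-9, Mul(2, L, Pow(Add(-12, L), -1))))
Add(Function('I')(108), -20705) = Add(Mul(Pow(Add(-12, 108), -1), Add(108, Mul(-7, 108))), -20705) = Add(Mul(Pow(96, -1), Add(108, -756)), -20705) = Add(Mul(Rational(1, 96), -648), -20705) = Add(Rational(-27, 4), -20705) = Rational(-82847, 4)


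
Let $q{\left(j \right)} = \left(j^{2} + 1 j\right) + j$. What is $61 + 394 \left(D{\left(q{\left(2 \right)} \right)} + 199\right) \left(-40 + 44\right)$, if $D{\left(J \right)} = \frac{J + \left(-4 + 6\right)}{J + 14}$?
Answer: $\frac{3458415}{11} \approx 3.144 \cdot 10^{5}$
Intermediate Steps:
$q{\left(j \right)} = j^{2} + 2 j$ ($q{\left(j \right)} = \left(j^{2} + j\right) + j = \left(j + j^{2}\right) + j = j^{2} + 2 j$)
$D{\left(J \right)} = \frac{2 + J}{14 + J}$ ($D{\left(J \right)} = \frac{J + 2}{14 + J} = \frac{2 + J}{14 + J}$)
$61 + 394 \left(D{\left(q{\left(2 \right)} \right)} + 199\right) \left(-40 + 44\right) = 61 + 394 \left(\frac{2 + 2 \left(2 + 2\right)}{14 + 2 \left(2 + 2\right)} + 199\right) \left(-40 + 44\right) = 61 + 394 \left(\frac{2 + 2 \cdot 4}{14 + 2 \cdot 4} + 199\right) 4 = 61 + 394 \left(\frac{2 + 8}{14 + 8} + 199\right) 4 = 61 + 394 \left(\frac{1}{22} \cdot 10 + 199\right) 4 = 61 + 394 \left(\frac{5}{11} + 199\right) 4 = 61 + 394 \cdot \frac{2194}{11} \cdot 4 = 61 + 394 \cdot \frac{8776}{11} = 61 + \frac{3457744}{11} = \frac{3458415}{11}$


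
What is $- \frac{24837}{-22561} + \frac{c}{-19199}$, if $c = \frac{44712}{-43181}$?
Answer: $\frac{20591677003335}{18703791380659} \approx 1.1009$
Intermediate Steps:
$c = - \frac{44712}{43181}$ ($c = 44712 \left(- \frac{1}{43181}\right) = - \frac{44712}{43181} \approx -1.0355$)
$- \frac{24837}{-22561} + \frac{c}{-19199} = - \frac{24837}{-22561} - \frac{44712}{43181 \left(-19199\right)} = \left(-24837\right) \left(- \frac{1}{22561}\right) - - \frac{44712}{829032019} = \frac{24837}{22561} + \frac{44712}{829032019} = \frac{20591677003335}{18703791380659}$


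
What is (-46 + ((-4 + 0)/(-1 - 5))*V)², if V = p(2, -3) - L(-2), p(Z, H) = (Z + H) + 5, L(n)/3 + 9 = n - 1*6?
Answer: 784/9 ≈ 87.111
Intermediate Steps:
L(n) = -45 + 3*n (L(n) = -27 + 3*(n - 1*6) = -27 + 3*(n - 6) = -27 + 3*(-6 + n) = -27 + (-18 + 3*n) = -45 + 3*n)
p(Z, H) = 5 + H + Z (p(Z, H) = (H + Z) + 5 = 5 + H + Z)
V = 55 (V = (5 - 3 + 2) - (-45 + 3*(-2)) = 4 - (-45 - 6) = 4 - 1*(-51) = 4 + 51 = 55)
(-46 + ((-4 + 0)/(-1 - 5))*V)² = (-46 + ((-4 + 0)/(-1 - 5))*55)² = (-46 - 4/(-6)*55)² = (-46 - 4*(-⅙)*55)² = (-46 + (⅔)*55)² = (-46 + 110/3)² = (-28/3)² = 784/9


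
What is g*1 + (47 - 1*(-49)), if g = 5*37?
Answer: 281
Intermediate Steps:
g = 185
g*1 + (47 - 1*(-49)) = 185*1 + (47 - 1*(-49)) = 185 + (47 + 49) = 185 + 96 = 281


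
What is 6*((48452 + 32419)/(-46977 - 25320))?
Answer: -53914/8033 ≈ -6.7116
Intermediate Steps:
6*((48452 + 32419)/(-46977 - 25320)) = 6*(80871/(-72297)) = 6*(80871*(-1/72297)) = 6*(-26957/24099) = -53914/8033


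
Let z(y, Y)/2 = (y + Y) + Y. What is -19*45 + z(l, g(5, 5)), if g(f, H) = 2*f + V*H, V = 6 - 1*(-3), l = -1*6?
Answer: -647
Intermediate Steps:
l = -6
V = 9 (V = 6 + 3 = 9)
g(f, H) = 2*f + 9*H
z(y, Y) = 2*y + 4*Y (z(y, Y) = 2*((y + Y) + Y) = 2*((Y + y) + Y) = 2*(y + 2*Y) = 2*y + 4*Y)
-19*45 + z(l, g(5, 5)) = -19*45 + (2*(-6) + 4*(2*5 + 9*5)) = -855 + (-12 + 4*(10 + 45)) = -855 + (-12 + 4*55) = -855 + (-12 + 220) = -855 + 208 = -647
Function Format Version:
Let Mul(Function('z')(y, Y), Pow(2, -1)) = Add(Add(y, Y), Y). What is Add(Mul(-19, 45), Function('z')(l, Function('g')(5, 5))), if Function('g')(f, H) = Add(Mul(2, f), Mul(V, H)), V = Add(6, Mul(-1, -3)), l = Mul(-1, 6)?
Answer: -647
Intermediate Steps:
l = -6
V = 9 (V = Add(6, 3) = 9)
Function('g')(f, H) = Add(Mul(2, f), Mul(9, H))
Function('z')(y, Y) = Add(Mul(2, y), Mul(4, Y)) (Function('z')(y, Y) = Mul(2, Add(Add(y, Y), Y)) = Mul(2, Add(Add(Y, y), Y)) = Mul(2, Add(y, Mul(2, Y))) = Add(Mul(2, y), Mul(4, Y)))
Add(Mul(-19, 45), Function('z')(l, Function('g')(5, 5))) = Add(Mul(-19, 45), Add(Mul(2, -6), Mul(4, Add(Mul(2, 5), Mul(9, 5))))) = Add(-855, Add(-12, Mul(4, Add(10, 45)))) = Add(-855, Add(-12, Mul(4, 55))) = Add(-855, Add(-12, 220)) = Add(-855, 208) = -647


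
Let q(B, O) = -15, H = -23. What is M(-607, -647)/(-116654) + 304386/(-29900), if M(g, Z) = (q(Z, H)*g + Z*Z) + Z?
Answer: -6034643468/435994325 ≈ -13.841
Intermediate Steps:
M(g, Z) = Z + Z² - 15*g (M(g, Z) = (-15*g + Z*Z) + Z = (-15*g + Z²) + Z = (Z² - 15*g) + Z = Z + Z² - 15*g)
M(-607, -647)/(-116654) + 304386/(-29900) = (-647 + (-647)² - 15*(-607))/(-116654) + 304386/(-29900) = (-647 + 418609 + 9105)*(-1/116654) + 304386*(-1/29900) = 427067*(-1/116654) - 152193/14950 = -427067/116654 - 152193/14950 = -6034643468/435994325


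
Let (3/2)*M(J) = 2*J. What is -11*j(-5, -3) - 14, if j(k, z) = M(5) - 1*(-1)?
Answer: -295/3 ≈ -98.333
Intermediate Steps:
M(J) = 4*J/3 (M(J) = 2*(2*J)/3 = 4*J/3)
j(k, z) = 23/3 (j(k, z) = (4/3)*5 - 1*(-1) = 20/3 + 1 = 23/3)
-11*j(-5, -3) - 14 = -11*23/3 - 14 = -253/3 - 14 = -295/3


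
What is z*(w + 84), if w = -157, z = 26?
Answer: -1898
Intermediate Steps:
z*(w + 84) = 26*(-157 + 84) = 26*(-73) = -1898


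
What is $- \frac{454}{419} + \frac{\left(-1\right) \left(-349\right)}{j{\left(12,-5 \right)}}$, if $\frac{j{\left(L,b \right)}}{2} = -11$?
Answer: $- \frac{156219}{9218} \approx -16.947$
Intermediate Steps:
$j{\left(L,b \right)} = -22$ ($j{\left(L,b \right)} = 2 \left(-11\right) = -22$)
$- \frac{454}{419} + \frac{\left(-1\right) \left(-349\right)}{j{\left(12,-5 \right)}} = - \frac{454}{419} + \frac{\left(-1\right) \left(-349\right)}{-22} = \left(-454\right) \frac{1}{419} + 349 \left(- \frac{1}{22}\right) = - \frac{454}{419} - \frac{349}{22} = - \frac{156219}{9218}$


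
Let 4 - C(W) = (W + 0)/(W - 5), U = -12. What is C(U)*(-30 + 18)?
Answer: -672/17 ≈ -39.529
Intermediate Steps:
C(W) = 4 - W/(-5 + W) (C(W) = 4 - (W + 0)/(W - 5) = 4 - W/(-5 + W))
C(U)*(-30 + 18) = ((-20 + 3*(-12))/(-5 - 12))*(-30 + 18) = ((-20 - 36)/(-17))*(-12) = -1/17*(-56)*(-12) = (56/17)*(-12) = -672/17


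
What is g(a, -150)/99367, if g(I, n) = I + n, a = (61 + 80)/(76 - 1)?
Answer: -3703/2484175 ≈ -0.0014906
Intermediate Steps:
a = 47/25 (a = 141/75 = 141*(1/75) = 47/25 ≈ 1.8800)
g(a, -150)/99367 = (47/25 - 150)/99367 = -3703/25*1/99367 = -3703/2484175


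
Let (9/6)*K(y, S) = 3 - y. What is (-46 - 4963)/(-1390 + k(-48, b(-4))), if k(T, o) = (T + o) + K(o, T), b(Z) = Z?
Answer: 15027/4312 ≈ 3.4849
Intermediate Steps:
K(y, S) = 2 - 2*y/3 (K(y, S) = 2*(3 - y)/3 = 2 - 2*y/3)
k(T, o) = 2 + T + o/3 (k(T, o) = (T + o) + (2 - 2*o/3) = 2 + T + o/3)
(-46 - 4963)/(-1390 + k(-48, b(-4))) = (-46 - 4963)/(-1390 + (2 - 48 + (1/3)*(-4))) = -5009/(-1390 + (2 - 48 - 4/3)) = -5009/(-1390 - 142/3) = -5009/(-4312/3) = -5009*(-3/4312) = 15027/4312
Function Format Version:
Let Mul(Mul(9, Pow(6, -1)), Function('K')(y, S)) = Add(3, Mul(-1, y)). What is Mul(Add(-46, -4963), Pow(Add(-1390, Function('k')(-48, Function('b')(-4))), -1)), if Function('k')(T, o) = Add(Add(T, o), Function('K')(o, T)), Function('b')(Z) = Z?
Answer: Rational(15027, 4312) ≈ 3.4849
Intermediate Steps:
Function('K')(y, S) = Add(2, Mul(Rational(-2, 3), y)) (Function('K')(y, S) = Mul(Rational(2, 3), Add(3, Mul(-1, y))) = Add(2, Mul(Rational(-2, 3), y)))
Function('k')(T, o) = Add(2, T, Mul(Rational(1, 3), o)) (Function('k')(T, o) = Add(Add(T, o), Add(2, Mul(Rational(-2, 3), o))) = Add(2, T, Mul(Rational(1, 3), o)))
Mul(Add(-46, -4963), Pow(Add(-1390, Function('k')(-48, Function('b')(-4))), -1)) = Mul(Add(-46, -4963), Pow(Add(-1390, Add(2, -48, Mul(Rational(1, 3), -4))), -1)) = Mul(-5009, Pow(Add(-1390, Add(2, -48, Rational(-4, 3))), -1)) = Mul(-5009, Pow(Add(-1390, Rational(-142, 3)), -1)) = Mul(-5009, Pow(Rational(-4312, 3), -1)) = Mul(-5009, Rational(-3, 4312)) = Rational(15027, 4312)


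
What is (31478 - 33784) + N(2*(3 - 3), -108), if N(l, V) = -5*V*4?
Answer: -146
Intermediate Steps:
N(l, V) = -20*V
(31478 - 33784) + N(2*(3 - 3), -108) = (31478 - 33784) - 20*(-108) = -2306 + 2160 = -146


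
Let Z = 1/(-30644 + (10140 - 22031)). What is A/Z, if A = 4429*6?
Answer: -1130325090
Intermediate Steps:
A = 26574
Z = -1/42535 (Z = 1/(-30644 - 11891) = 1/(-42535) = -1/42535 ≈ -2.3510e-5)
A/Z = 26574/(-1/42535) = 26574*(-42535) = -1130325090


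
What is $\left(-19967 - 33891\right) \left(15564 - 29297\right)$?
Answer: $739631914$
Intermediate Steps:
$\left(-19967 - 33891\right) \left(15564 - 29297\right) = \left(-53858\right) \left(-13733\right) = 739631914$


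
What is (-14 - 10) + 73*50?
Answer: 3626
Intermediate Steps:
(-14 - 10) + 73*50 = -24 + 3650 = 3626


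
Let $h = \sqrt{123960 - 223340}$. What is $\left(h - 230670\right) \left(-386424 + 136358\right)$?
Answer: $57682724220 - 500132 i \sqrt{24845} \approx 5.7683 \cdot 10^{10} - 7.8832 \cdot 10^{7} i$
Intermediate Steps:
$h = 2 i \sqrt{24845}$ ($h = \sqrt{-99380} = 2 i \sqrt{24845} \approx 315.25 i$)
$\left(h - 230670\right) \left(-386424 + 136358\right) = \left(2 i \sqrt{24845} - 230670\right) \left(-386424 + 136358\right) = \left(-230670 + 2 i \sqrt{24845}\right) \left(-250066\right) = 57682724220 - 500132 i \sqrt{24845}$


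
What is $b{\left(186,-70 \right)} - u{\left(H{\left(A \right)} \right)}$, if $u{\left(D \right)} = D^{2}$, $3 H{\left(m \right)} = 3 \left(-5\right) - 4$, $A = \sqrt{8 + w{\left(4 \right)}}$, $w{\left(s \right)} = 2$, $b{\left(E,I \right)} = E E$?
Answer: $\frac{311003}{9} \approx 34556.0$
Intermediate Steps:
$b{\left(E,I \right)} = E^{2}$
$A = \sqrt{10}$ ($A = \sqrt{8 + 2} = \sqrt{10} \approx 3.1623$)
$H{\left(m \right)} = - \frac{19}{3}$ ($H{\left(m \right)} = \frac{3 \left(-5\right) - 4}{3} = \frac{-15 - 4}{3} = \frac{1}{3} \left(-19\right) = - \frac{19}{3}$)
$b{\left(186,-70 \right)} - u{\left(H{\left(A \right)} \right)} = 186^{2} - \left(- \frac{19}{3}\right)^{2} = 34596 - \frac{361}{9} = \frac{311003}{9}$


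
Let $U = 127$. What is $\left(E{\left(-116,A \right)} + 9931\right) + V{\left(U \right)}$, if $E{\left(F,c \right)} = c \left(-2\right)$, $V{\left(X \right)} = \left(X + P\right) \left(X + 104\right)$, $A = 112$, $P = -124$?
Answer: $10400$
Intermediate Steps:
$V{\left(X \right)} = \left(-124 + X\right) \left(104 + X\right)$ ($V{\left(X \right)} = \left(X - 124\right) \left(X + 104\right) = \left(-124 + X\right) \left(104 + X\right)$)
$E{\left(F,c \right)} = - 2 c$
$\left(E{\left(-116,A \right)} + 9931\right) + V{\left(U \right)} = \left(\left(-2\right) 112 + 9931\right) - \left(15436 - 16129\right) = \left(-224 + 9931\right) - -693 = 9707 + 693 = 10400$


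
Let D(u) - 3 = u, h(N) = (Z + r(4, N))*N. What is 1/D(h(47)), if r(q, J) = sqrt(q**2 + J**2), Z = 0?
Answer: -3/4915016 + 235*sqrt(89)/4915016 ≈ 0.00045045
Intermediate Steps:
r(q, J) = sqrt(J**2 + q**2)
h(N) = N*sqrt(16 + N**2) (h(N) = (0 + sqrt(N**2 + 4**2))*N = (0 + sqrt(N**2 + 16))*N = (0 + sqrt(16 + N**2))*N = sqrt(16 + N**2)*N = N*sqrt(16 + N**2))
D(u) = 3 + u
1/D(h(47)) = 1/(3 + 47*sqrt(16 + 47**2)) = 1/(3 + 47*sqrt(16 + 2209)) = 1/(3 + 47*sqrt(2225)) = 1/(3 + 47*(5*sqrt(89))) = 1/(3 + 235*sqrt(89))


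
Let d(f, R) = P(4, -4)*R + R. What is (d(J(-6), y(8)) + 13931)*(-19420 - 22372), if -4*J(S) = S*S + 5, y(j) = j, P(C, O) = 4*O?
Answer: -577189312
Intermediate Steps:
J(S) = -5/4 - S²/4 (J(S) = -(S*S + 5)/4 = -(S² + 5)/4 = -(5 + S²)/4 = -5/4 - S²/4)
d(f, R) = -15*R (d(f, R) = (4*(-4))*R + R = -16*R + R = -15*R)
(d(J(-6), y(8)) + 13931)*(-19420 - 22372) = (-15*8 + 13931)*(-19420 - 22372) = (-120 + 13931)*(-41792) = 13811*(-41792) = -577189312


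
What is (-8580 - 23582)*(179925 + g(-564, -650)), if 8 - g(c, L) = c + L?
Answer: -5826049814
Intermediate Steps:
g(c, L) = 8 - L - c (g(c, L) = 8 - (c + L) = 8 - (L + c) = 8 + (-L - c) = 8 - L - c)
(-8580 - 23582)*(179925 + g(-564, -650)) = (-8580 - 23582)*(179925 + (8 - 1*(-650) - 1*(-564))) = -32162*(179925 + (8 + 650 + 564)) = -32162*(179925 + 1222) = -32162*181147 = -5826049814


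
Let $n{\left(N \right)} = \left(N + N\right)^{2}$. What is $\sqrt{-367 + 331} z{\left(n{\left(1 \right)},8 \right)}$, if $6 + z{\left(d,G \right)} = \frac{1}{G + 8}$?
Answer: $- \frac{285 i}{8} \approx - 35.625 i$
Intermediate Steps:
$n{\left(N \right)} = 4 N^{2}$ ($n{\left(N \right)} = \left(2 N\right)^{2} = 4 N^{2}$)
$z{\left(d,G \right)} = -6 + \frac{1}{8 + G}$ ($z{\left(d,G \right)} = -6 + \frac{1}{G + 8} = -6 + \frac{1}{8 + G}$)
$\sqrt{-367 + 331} z{\left(n{\left(1 \right)},8 \right)} = \sqrt{-367 + 331} \frac{-47 - 48}{8 + 8} = \sqrt{-36} \frac{-47 - 48}{16} = 6 i \frac{1}{16} \left(-95\right) = 6 i \left(- \frac{95}{16}\right) = - \frac{285 i}{8}$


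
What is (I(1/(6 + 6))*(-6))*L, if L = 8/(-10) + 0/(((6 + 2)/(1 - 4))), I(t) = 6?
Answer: 144/5 ≈ 28.800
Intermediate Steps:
L = -⅘ (L = 8*(-⅒) + 0/((8/(-3))) = -⅘ + 0/((8*(-⅓))) = -⅘ + 0/(-8/3) = -⅘ + 0*(-3/8) = -⅘ + 0 = -⅘ ≈ -0.80000)
(I(1/(6 + 6))*(-6))*L = (6*(-6))*(-⅘) = -36*(-⅘) = 144/5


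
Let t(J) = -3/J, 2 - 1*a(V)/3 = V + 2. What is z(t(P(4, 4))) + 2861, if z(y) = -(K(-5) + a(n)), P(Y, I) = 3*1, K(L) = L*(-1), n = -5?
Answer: 2841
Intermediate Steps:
a(V) = -3*V (a(V) = 6 - 3*(V + 2) = 6 - 3*(2 + V) = 6 + (-6 - 3*V) = -3*V)
K(L) = -L
P(Y, I) = 3
z(y) = -20 (z(y) = -(-1*(-5) - 3*(-5)) = -(5 + 15) = -1*20 = -20)
z(t(P(4, 4))) + 2861 = -20 + 2861 = 2841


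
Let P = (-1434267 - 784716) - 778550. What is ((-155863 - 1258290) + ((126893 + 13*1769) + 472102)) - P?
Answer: 2205372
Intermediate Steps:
P = -2997533 (P = -2218983 - 778550 = -2997533)
((-155863 - 1258290) + ((126893 + 13*1769) + 472102)) - P = ((-155863 - 1258290) + ((126893 + 13*1769) + 472102)) - 1*(-2997533) = (-1414153 + ((126893 + 22997) + 472102)) + 2997533 = (-1414153 + (149890 + 472102)) + 2997533 = (-1414153 + 621992) + 2997533 = -792161 + 2997533 = 2205372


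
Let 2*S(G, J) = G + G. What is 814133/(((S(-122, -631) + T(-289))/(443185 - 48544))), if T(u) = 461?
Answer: 107096753751/113 ≈ 9.4776e+8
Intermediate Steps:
S(G, J) = G (S(G, J) = (G + G)/2 = (2*G)/2 = G)
814133/(((S(-122, -631) + T(-289))/(443185 - 48544))) = 814133/(((-122 + 461)/(443185 - 48544))) = 814133/((339/394641)) = 814133/((339*(1/394641))) = 814133/(113/131547) = 814133*(131547/113) = 107096753751/113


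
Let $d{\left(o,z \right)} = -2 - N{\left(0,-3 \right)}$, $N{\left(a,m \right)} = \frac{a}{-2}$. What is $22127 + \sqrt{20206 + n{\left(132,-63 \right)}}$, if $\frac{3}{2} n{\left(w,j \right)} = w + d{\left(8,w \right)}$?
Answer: $22127 + \frac{\sqrt{182634}}{3} \approx 22269.0$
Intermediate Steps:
$N{\left(a,m \right)} = - \frac{a}{2}$ ($N{\left(a,m \right)} = a \left(- \frac{1}{2}\right) = - \frac{a}{2}$)
$d{\left(o,z \right)} = -2$ ($d{\left(o,z \right)} = -2 - \left(- \frac{1}{2}\right) 0 = -2 - 0 = -2 + 0 = -2$)
$n{\left(w,j \right)} = - \frac{4}{3} + \frac{2 w}{3}$ ($n{\left(w,j \right)} = \frac{2 \left(w - 2\right)}{3} = \frac{2 \left(-2 + w\right)}{3} = - \frac{4}{3} + \frac{2 w}{3}$)
$22127 + \sqrt{20206 + n{\left(132,-63 \right)}} = 22127 + \sqrt{20206 + \left(- \frac{4}{3} + \frac{2}{3} \cdot 132\right)} = 22127 + \sqrt{20206 + \left(- \frac{4}{3} + 88\right)} = 22127 + \sqrt{20206 + \frac{260}{3}} = 22127 + \sqrt{\frac{60878}{3}} = 22127 + \frac{\sqrt{182634}}{3}$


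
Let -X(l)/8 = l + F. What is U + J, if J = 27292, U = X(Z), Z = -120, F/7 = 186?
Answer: 17836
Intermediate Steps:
F = 1302 (F = 7*186 = 1302)
X(l) = -10416 - 8*l (X(l) = -8*(l + 1302) = -8*(1302 + l) = -10416 - 8*l)
U = -9456 (U = -10416 - 8*(-120) = -10416 + 960 = -9456)
U + J = -9456 + 27292 = 17836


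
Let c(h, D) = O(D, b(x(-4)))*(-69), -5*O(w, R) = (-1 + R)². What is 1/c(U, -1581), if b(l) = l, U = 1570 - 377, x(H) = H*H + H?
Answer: 5/8349 ≈ 0.00059887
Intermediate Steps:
x(H) = H + H² (x(H) = H² + H = H + H²)
U = 1193
O(w, R) = -(-1 + R)²/5
c(h, D) = 8349/5 (c(h, D) = -(-1 - 4*(1 - 4))²/5*(-69) = -(-1 - 4*(-3))²/5*(-69) = -(-1 + 12)²/5*(-69) = -⅕*11²*(-69) = -⅕*121*(-69) = -121/5*(-69) = 8349/5)
1/c(U, -1581) = 1/(8349/5) = 5/8349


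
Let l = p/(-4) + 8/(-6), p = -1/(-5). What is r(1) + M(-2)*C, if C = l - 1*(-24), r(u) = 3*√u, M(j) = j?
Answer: -1267/30 ≈ -42.233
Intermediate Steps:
p = ⅕ (p = -1*(-⅕) = ⅕ ≈ 0.20000)
l = -83/60 (l = (⅕)/(-4) + 8/(-6) = (⅕)*(-¼) + 8*(-⅙) = -1/20 - 4/3 = -83/60 ≈ -1.3833)
C = 1357/60 (C = -83/60 - 1*(-24) = -83/60 + 24 = 1357/60 ≈ 22.617)
r(1) + M(-2)*C = 3*√1 - 2*1357/60 = 3*1 - 1357/30 = 3 - 1357/30 = -1267/30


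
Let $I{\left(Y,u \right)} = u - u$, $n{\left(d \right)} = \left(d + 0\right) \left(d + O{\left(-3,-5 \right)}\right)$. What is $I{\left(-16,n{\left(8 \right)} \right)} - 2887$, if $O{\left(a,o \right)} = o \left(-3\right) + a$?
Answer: $-2887$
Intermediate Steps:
$O{\left(a,o \right)} = a - 3 o$ ($O{\left(a,o \right)} = - 3 o + a = a - 3 o$)
$n{\left(d \right)} = d \left(12 + d\right)$ ($n{\left(d \right)} = \left(d + 0\right) \left(d - -12\right) = d \left(d + \left(-3 + 15\right)\right) = d \left(d + 12\right) = d \left(12 + d\right)$)
$I{\left(Y,u \right)} = 0$
$I{\left(-16,n{\left(8 \right)} \right)} - 2887 = 0 - 2887 = -2887$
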